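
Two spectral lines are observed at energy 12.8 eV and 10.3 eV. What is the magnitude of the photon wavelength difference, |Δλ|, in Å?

235 Å

Using λ = hc/E: λ₁ = 9.686e-8 m, λ₂ = 1.204e-7 m.
|Δλ| = |9.686e-8 − 1.204e-7| = 2.35e-8 m = 235 Å.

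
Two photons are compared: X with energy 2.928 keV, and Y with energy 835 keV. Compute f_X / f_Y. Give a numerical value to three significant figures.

f_X = 7.080 × 10^17 Hz (from energy = 2.928 keV, via f = E/h).
f_Y = 2.019 × 10^20 Hz (from energy = 835 keV, via f = E/h).
Ratio = 7.080 × 10^17 / 2.019 × 10^20 = 3.51 × 10^-3.

3.51 × 10^-3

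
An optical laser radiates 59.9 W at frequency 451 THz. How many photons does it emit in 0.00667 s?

1.34e18 photons

Total energy: E_total = P·t = 59.9 × 0.00667 = 0.3995 J.
Per-photon energy: E = 2.988e-19 J.
N = E_total / E_photon = 1.34e18.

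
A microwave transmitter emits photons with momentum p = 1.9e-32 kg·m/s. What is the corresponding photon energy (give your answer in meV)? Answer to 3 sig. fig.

Use c = 2.99792458e8 m/s, 1 eV = 1.602176634e-19 J.
The photon relation is E = pc, giving E = 5.696e-24 J.
Converting to meV: E = 0.03555 meV ≈ 0.0356 meV.

0.0356 meV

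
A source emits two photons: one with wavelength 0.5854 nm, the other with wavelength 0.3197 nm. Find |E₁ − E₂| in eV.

1760 eV

Using E = hc/λ: E₁ = 3.3933e-16 J, E₂ = 6.2135e-16 J.
|ΔE| = |3.3933e-16 − 6.2135e-16| = 2.82e-16 J = 1760 eV.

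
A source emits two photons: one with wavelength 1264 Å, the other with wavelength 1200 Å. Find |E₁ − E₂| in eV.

0.523 eV

Using E = hc/λ: E₁ = 1.5716 × 10^-18 J, E₂ = 1.6554 × 10^-18 J.
|ΔE| = |1.5716 × 10^-18 − 1.6554 × 10^-18| = 8.38 × 10^-20 J = 0.523 eV.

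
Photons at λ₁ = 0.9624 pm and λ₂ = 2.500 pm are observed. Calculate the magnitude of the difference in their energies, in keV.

Using E = hc/λ: E₁ = 2.0641e-13 J, E₂ = 7.9458e-14 J.
|ΔE| = |2.0641e-13 − 7.9458e-14| = 1.27e-13 J = 792 keV.

792 keV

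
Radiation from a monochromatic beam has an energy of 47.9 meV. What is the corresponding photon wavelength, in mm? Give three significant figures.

(h = 6.62607015 × 10^-34 J·s, c = 2.99792458 × 10^8 m/s, 1 eV = 1.602176634 × 10^-19 J.)
In SI units: E = 47.9 meV = 7.6744 × 10^-21 J.
Apply λ = hc/E: λ = 2.588 × 10^-5 m.
Converting to mm: λ = 0.02588 mm ≈ 0.0259 mm.

0.0259 mm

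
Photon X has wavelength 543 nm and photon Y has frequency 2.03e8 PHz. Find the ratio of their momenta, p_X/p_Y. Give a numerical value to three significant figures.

2.72e-9

p_X = 1.220e-27 kg·m/s (from wavelength = 543 nm, via p = h/λ).
p_Y = 4.487e-19 kg·m/s (from frequency = 2.03e8 PHz, via p = hf/c).
Ratio = 1.220e-27 / 4.487e-19 = 2.72e-9.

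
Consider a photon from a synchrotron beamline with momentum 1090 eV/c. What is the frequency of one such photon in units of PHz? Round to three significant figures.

(h = 6.62607015·10^-34 J·s, c = 2.99792458·10^8 m/s, 1 eV = 1.602176634·10^-19 J.)
In SI units: p = 1090 eV/c = 5.8253·10^-25 kg·m/s.
The photon relation is f = pc/h, giving f = 2.636·10^17 Hz.
Converting to PHz: f = 263.6 PHz ≈ 264 PHz.

264 PHz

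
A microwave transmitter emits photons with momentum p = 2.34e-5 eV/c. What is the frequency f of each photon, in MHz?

5660 MHz

In SI units: p = 2.34e-5 eV/c = 1.2506e-32 kg·m/s.
The photon relation is f = pc/h, giving f = 5.658e9 Hz.
Converting to MHz: f = 5658 MHz ≈ 5660 MHz.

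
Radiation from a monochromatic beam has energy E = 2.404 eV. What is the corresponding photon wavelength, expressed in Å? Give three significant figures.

5160 Å

First convert: E = 2.404 eV = 3.8516e-19 J.
Apply λ = hc/E: λ = 5.157e-7 m.
Converting to Å: λ = 5157 Å ≈ 5160 Å.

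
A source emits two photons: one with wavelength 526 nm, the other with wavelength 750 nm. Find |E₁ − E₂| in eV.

0.704 eV

Using E = hc/λ: E₁ = 3.777 × 10^-19 J, E₂ = 2.649 × 10^-19 J.
|ΔE| = |3.777 × 10^-19 − 2.649 × 10^-19| = 1.13 × 10^-19 J = 0.704 eV.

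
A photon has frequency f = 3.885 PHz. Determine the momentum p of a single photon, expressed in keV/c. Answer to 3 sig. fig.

Take h = 6.62607015e-34 J·s, c = 2.99792458e8 m/s, 1 eV = 1.602176634e-19 J.
In SI units: f = 3.885 PHz = 3.885e15 Hz.
For a photon p = hf/c, so p = 8.587e-27 kg·m/s.
Converting to keV/c: p = 0.01607 keV/c ≈ 0.0161 keV/c.

0.0161 keV/c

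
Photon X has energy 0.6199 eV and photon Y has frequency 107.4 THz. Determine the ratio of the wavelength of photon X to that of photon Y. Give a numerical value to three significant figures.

0.717

λ_X = 2.000e-6 m (from energy = 0.6199 eV, via λ = hc/E).
λ_Y = 2.791e-6 m (from frequency = 107.4 THz, via λ = c/f).
Ratio = 2.000e-6 / 2.791e-6 = 0.717.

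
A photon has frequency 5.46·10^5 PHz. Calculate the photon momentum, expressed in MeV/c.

2.26 MeV/c

Convert to SI: f = 5.46·10^5 PHz = 5.46·10^20 Hz.
Since p = hf/c for a photon, p = 1.207·10^-21 kg·m/s.
Converting to MeV/c: p = 2.258 MeV/c ≈ 2.26 MeV/c.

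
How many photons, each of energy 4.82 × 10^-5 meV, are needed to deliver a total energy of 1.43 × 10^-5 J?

Per-photon energy: E = 7.722 × 10^-27 J (from energy = 4.82 × 10^-5 meV).
N = E_total / E_photon = 1.43 × 10^-5 J / 7.722 × 10^-27 J = 1.85 × 10^21.

1.85 × 10^21 photons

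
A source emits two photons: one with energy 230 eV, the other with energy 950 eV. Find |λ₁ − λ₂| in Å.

40.9 Å

Using λ = hc/E: λ₁ = 5.391e-9 m, λ₂ = 1.305e-9 m.
|Δλ| = |5.391e-9 − 1.305e-9| = 4.09e-9 m = 40.9 Å.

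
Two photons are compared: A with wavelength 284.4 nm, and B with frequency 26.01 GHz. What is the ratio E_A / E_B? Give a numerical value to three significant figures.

E_A = 6.985 × 10^-19 J (from wavelength = 284.4 nm, via E = hc/λ).
E_B = 1.723 × 10^-23 J (from frequency = 26.01 GHz, via E = hf).
Ratio = 6.985 × 10^-19 / 1.723 × 10^-23 = 4.05 × 10^4.

4.05 × 10^4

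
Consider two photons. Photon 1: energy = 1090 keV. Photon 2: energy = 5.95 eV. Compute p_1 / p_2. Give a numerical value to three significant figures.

1.83 × 10^5

p_1 = 5.825 × 10^-22 kg·m/s (from energy = 1090 keV, via p = E/c).
p_2 = 3.180 × 10^-27 kg·m/s (from energy = 5.95 eV, via p = E/c).
Ratio = 5.825 × 10^-22 / 3.180 × 10^-27 = 1.83 × 10^5.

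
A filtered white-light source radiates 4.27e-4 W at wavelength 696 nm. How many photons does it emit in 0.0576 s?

Total energy: E_total = P·t = 4.27e-4 × 0.0576 = 2.460e-5 J.
Per-photon energy: E = 2.854e-19 J.
N = E_total / E_photon = 8.62e13.

8.62e13 photons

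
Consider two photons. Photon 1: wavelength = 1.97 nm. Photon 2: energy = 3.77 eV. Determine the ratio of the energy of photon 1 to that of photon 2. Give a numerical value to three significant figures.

E_1 = 1.008e-16 J (from wavelength = 1.97 nm, via E = hc/λ).
E_2 = 6.040e-19 J (from energy = 3.77 eV, via E given directly).
Ratio = 1.008e-16 / 6.040e-19 = 167.

167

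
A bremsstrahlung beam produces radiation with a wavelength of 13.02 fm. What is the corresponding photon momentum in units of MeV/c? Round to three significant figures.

(h = 6.62607015e-34 J·s, c = 2.99792458e8 m/s, 1 eV = 1.602176634e-19 J.)
Convert to SI: λ = 13.02 fm = 1.302e-14 m.
Apply p = h/λ: p = 5.089e-20 kg·m/s.
Converting to MeV/c: p = 95.23 MeV/c ≈ 95.2 MeV/c.

95.2 MeV/c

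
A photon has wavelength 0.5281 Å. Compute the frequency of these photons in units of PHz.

(c = 2.99792458 × 10^8 m/s.)
Convert to SI: λ = 0.5281 Å = 5.281 × 10^-11 m.
Since f = c/λ for a photon, f = 5.677 × 10^18 Hz.
Converting to PHz: f = 5677 PHz ≈ 5680 PHz.

5680 PHz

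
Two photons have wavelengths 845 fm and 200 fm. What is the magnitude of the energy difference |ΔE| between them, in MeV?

Using E = hc/λ: E₁ = 2.351 × 10^-13 J, E₂ = 9.932 × 10^-13 J.
|ΔE| = |2.351 × 10^-13 − 9.932 × 10^-13| = 7.58 × 10^-13 J = 4.73 MeV.

4.73 MeV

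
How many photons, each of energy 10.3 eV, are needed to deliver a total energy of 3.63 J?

2.20 × 10^18 photons

Per-photon energy: E = 1.650 × 10^-18 J (from energy = 10.3 eV).
N = E_total / E_photon = 3.63 J / 1.650 × 10^-18 J = 2.20 × 10^18.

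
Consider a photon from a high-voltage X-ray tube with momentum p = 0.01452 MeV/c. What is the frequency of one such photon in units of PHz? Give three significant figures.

3510 PHz

(h = 6.62607015 × 10^-34 J·s, c = 2.99792458 × 10^8 m/s, 1 eV = 1.602176634 × 10^-19 J.)
In SI units: p = 0.01452 MeV/c = 7.7599 × 10^-24 kg·m/s.
Apply f = pc/h: f = 3.511 × 10^18 Hz.
Converting to PHz: f = 3511 PHz ≈ 3510 PHz.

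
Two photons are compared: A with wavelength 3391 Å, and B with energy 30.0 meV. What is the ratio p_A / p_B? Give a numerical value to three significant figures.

p_A = 1.954e-27 kg·m/s (from wavelength = 3391 Å, via p = h/λ).
p_B = 1.603e-29 kg·m/s (from energy = 30.0 meV, via p = E/c).
Ratio = 1.954e-27 / 1.603e-29 = 122.

122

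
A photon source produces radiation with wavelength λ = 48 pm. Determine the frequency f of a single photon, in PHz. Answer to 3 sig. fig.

6250 PHz

Convert to SI: λ = 48 pm = 4.8 × 10^-11 m.
Since f = c/λ for a photon, f = 6.246 × 10^18 Hz.
Converting to PHz: f = 6246 PHz ≈ 6250 PHz.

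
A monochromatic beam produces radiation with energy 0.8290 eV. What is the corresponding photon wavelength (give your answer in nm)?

1500 nm

In SI units: E = 0.8290 eV = 1.3282e-19 J.
The photon relation is λ = hc/E, giving λ = 1.496e-6 m.
Converting to nm: λ = 1496 nm ≈ 1500 nm.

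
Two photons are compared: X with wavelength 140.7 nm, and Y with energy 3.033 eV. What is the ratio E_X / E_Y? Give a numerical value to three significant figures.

2.91

E_X = 1.412·10^-18 J (from wavelength = 140.7 nm, via E = hc/λ).
E_Y = 4.859·10^-19 J (from energy = 3.033 eV, via E given directly).
Ratio = 1.412·10^-18 / 4.859·10^-19 = 2.91.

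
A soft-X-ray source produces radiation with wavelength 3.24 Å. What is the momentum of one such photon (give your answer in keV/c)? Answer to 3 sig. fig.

Convert to SI: λ = 3.24 Å = 3.24 × 10^-10 m.
Apply p = h/λ: p = 2.045 × 10^-24 kg·m/s.
Converting to keV/c: p = 3.827 keV/c ≈ 3.83 keV/c.

3.83 keV/c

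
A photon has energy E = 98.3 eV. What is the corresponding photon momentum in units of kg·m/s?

Use c = 2.99792458·10^8 m/s, 1 eV = 1.602176634·10^-19 J.
In SI units: E = 98.3 eV = 1.5749·10^-17 J.
Since p = E/c for a photon, p = 5.253·10^-26 kg·m/s.
So p ≈ 5.25·10^-26 kg·m/s.

5.25·10^-26 kg·m/s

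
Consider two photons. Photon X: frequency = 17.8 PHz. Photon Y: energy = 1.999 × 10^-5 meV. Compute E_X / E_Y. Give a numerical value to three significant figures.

3.68 × 10^9

E_X = 1.179 × 10^-17 J (from frequency = 17.8 PHz, via E = hf).
E_Y = 3.203 × 10^-27 J (from energy = 1.999 × 10^-5 meV, via E given directly).
Ratio = 1.179 × 10^-17 / 3.203 × 10^-27 = 3.68 × 10^9.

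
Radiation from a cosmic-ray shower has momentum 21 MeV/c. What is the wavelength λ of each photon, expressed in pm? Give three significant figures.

0.0590 pm

Convert to SI: p = 21 MeV/c = 1.1223e-20 kg·m/s.
The photon relation is λ = h/p, giving λ = 5.904e-14 m.
Converting to pm: λ = 0.05904 pm ≈ 0.0590 pm.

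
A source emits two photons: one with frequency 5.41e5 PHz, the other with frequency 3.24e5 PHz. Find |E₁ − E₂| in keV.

897 keV

Using E = hf: E₁ = 3.585e-13 J, E₂ = 2.147e-13 J.
|ΔE| = |3.585e-13 − 2.147e-13| = 1.44e-13 J = 897 keV.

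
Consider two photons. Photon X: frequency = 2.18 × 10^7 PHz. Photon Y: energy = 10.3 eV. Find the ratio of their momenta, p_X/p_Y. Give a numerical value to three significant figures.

8.75 × 10^6

p_X = 4.818 × 10^-20 kg·m/s (from frequency = 2.18 × 10^7 PHz, via p = hf/c).
p_Y = 5.505 × 10^-27 kg·m/s (from energy = 10.3 eV, via p = E/c).
Ratio = 4.818 × 10^-20 / 5.505 × 10^-27 = 8.75 × 10^6.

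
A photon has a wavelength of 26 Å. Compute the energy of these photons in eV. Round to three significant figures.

477 eV

Convert to SI: λ = 26 Å = 2.6e-9 m.
The photon relation is E = hc/λ, giving E = 7.640e-17 J.
Converting to eV: E = 476.9 eV ≈ 477 eV.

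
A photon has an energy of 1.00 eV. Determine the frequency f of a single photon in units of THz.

Use h = 6.62607015 × 10^-34 J·s, 1 eV = 1.602176634 × 10^-19 J.
In SI units: E = 1.00 eV = 1.6022 × 10^-19 J.
The photon relation is f = E/h, giving f = 2.418 × 10^14 Hz.
Converting to THz: f = 241.8 THz ≈ 242 THz.

242 THz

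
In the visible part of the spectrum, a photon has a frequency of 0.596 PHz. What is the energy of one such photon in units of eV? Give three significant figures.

First convert: f = 0.596 PHz = 5.96e14 Hz.
For a photon E = hf, so E = 3.949e-19 J.
Converting to eV: E = 2.465 eV ≈ 2.46 eV.

2.46 eV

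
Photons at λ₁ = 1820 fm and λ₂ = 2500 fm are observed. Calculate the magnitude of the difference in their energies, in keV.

Using E = hc/λ: E₁ = 1.091 × 10^-13 J, E₂ = 7.946 × 10^-14 J.
|ΔE| = |1.091 × 10^-13 − 7.946 × 10^-14| = 2.97 × 10^-14 J = 185 keV.

185 keV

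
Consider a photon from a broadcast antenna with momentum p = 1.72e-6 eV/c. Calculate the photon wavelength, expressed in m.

0.721 m

In SI units: p = 1.72e-6 eV/c = 9.1922e-34 kg·m/s.
Apply λ = h/p: λ = 0.7208 m.
So λ ≈ 0.721 m.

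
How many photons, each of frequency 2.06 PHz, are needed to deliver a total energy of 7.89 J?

5.78·10^18 photons

Per-photon energy: E = 1.365·10^-18 J (from frequency = 2.06 PHz).
N = E_total / E_photon = 7.89 J / 1.365·10^-18 J = 5.78·10^18.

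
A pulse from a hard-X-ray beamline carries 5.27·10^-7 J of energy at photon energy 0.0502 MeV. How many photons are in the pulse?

6.55·10^7 photons

Per-photon energy: E = 8.043·10^-15 J (from energy = 0.0502 MeV).
N = E_total / E_photon = 5.27·10^-7 J / 8.043·10^-15 J = 6.55·10^7.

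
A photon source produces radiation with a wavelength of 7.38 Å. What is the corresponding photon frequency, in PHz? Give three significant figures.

Use c = 2.99792458·10^8 m/s.
First convert: λ = 7.38 Å = 7.38·10^-10 m.
For a photon f = c/λ, so f = 4.062·10^17 Hz.
Converting to PHz: f = 406.2 PHz ≈ 406 PHz.

406 PHz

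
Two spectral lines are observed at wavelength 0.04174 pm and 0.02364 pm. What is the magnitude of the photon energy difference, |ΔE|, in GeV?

0.0227 GeV

Using E = hc/λ: E₁ = 4.7591e-12 J, E₂ = 8.4029e-12 J.
|ΔE| = |4.7591e-12 − 8.4029e-12| = 3.64e-12 J = 0.0227 GeV.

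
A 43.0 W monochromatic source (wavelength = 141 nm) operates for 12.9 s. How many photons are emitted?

Total energy: E_total = P·t = 43.0 × 12.9 = 554.7 J.
Per-photon energy: E = 1.409 × 10^-18 J.
N = E_total / E_photon = 3.94 × 10^20.

3.94 × 10^20 photons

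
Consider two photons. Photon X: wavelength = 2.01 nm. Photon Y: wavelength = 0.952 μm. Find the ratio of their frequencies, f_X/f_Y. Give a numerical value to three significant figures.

f_X = 1.492e17 Hz (from wavelength = 2.01 nm, via f = c/λ).
f_Y = 3.149e14 Hz (from wavelength = 0.952 μm, via f = c/λ).
Ratio = 1.492e17 / 3.149e14 = 474.

474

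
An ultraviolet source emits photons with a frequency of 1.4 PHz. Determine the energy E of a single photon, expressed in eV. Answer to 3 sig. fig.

Convert to SI: f = 1.4 PHz = 1.4e15 Hz.
The photon relation is E = hf, giving E = 9.276e-19 J.
Converting to eV: E = 5.790 eV ≈ 5.79 eV.

5.79 eV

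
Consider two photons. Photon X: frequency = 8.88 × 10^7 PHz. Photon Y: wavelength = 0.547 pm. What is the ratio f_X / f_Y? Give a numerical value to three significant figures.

f_X = 8.880 × 10^22 Hz (from frequency = 8.88 × 10^7 PHz, via f given directly).
f_Y = 5.481 × 10^20 Hz (from wavelength = 0.547 pm, via f = c/λ).
Ratio = 8.880 × 10^22 / 5.481 × 10^20 = 162.

162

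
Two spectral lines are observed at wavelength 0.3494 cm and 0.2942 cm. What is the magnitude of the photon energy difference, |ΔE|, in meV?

0.0666 meV

Using E = hc/λ: E₁ = 5.6853e-23 J, E₂ = 6.7520e-23 J.
|ΔE| = |5.6853e-23 − 6.7520e-23| = 1.07e-23 J = 0.0666 meV.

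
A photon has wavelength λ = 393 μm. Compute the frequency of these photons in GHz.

763 GHz

In SI units: λ = 393 μm = 3.93 × 10^-4 m.
Since f = c/λ for a photon, f = 7.628 × 10^11 Hz.
Converting to GHz: f = 762.8 GHz ≈ 763 GHz.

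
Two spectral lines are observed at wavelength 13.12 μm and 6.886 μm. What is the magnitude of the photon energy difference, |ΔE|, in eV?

Using E = hc/λ: E₁ = 1.5141·10^-20 J, E₂ = 2.8848·10^-20 J.
|ΔE| = |1.5141·10^-20 − 2.8848·10^-20| = 1.37·10^-20 J = 0.0856 eV.

0.0856 eV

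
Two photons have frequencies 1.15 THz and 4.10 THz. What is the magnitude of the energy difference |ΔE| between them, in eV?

Using E = hf: E₁ = 7.620e-22 J, E₂ = 2.717e-21 J.
|ΔE| = |7.620e-22 − 2.717e-21| = 1.95e-21 J = 0.0122 eV.

0.0122 eV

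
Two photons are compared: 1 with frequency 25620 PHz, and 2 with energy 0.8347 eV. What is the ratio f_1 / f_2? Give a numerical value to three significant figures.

f_1 = 2.562 × 10^19 Hz (from frequency = 25620 PHz, via f given directly).
f_2 = 2.018 × 10^14 Hz (from energy = 0.8347 eV, via f = E/h).
Ratio = 2.562 × 10^19 / 2.018 × 10^14 = 1.27 × 10^5.

1.27 × 10^5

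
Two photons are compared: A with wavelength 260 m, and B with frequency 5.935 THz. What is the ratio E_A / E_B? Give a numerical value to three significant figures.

1.94 × 10^-7

E_A = 7.640 × 10^-28 J (from wavelength = 260 m, via E = hc/λ).
E_B = 3.933 × 10^-21 J (from frequency = 5.935 THz, via E = hf).
Ratio = 7.640 × 10^-28 / 3.933 × 10^-21 = 1.94 × 10^-7.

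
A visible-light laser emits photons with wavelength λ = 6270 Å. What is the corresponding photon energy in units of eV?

1.98 eV

Take h = 6.62607015 × 10^-34 J·s, c = 2.99792458 × 10^8 m/s, 1 eV = 1.602176634 × 10^-19 J.
Convert to SI: λ = 6270 Å = 6.27 × 10^-7 m.
For a photon E = hc/λ, so E = 3.168 × 10^-19 J.
Converting to eV: E = 1.977 eV ≈ 1.98 eV.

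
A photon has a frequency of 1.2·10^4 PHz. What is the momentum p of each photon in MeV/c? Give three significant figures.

0.0496 MeV/c

Take h = 6.62607015·10^-34 J·s, c = 2.99792458·10^8 m/s, 1 eV = 1.602176634·10^-19 J.
First convert: f = 1.2·10^4 PHz = 1.2·10^19 Hz.
For a photon p = hf/c, so p = 2.652·10^-23 kg·m/s.
Converting to MeV/c: p = 0.04963 MeV/c ≈ 0.0496 MeV/c.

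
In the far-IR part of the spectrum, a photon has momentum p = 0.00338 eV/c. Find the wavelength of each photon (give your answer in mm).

0.367 mm

In SI units: p = 0.00338 eV/c = 1.8064e-30 kg·m/s.
Since λ = h/p for a photon, λ = 3.668e-4 m.
Converting to mm: λ = 0.3668 mm ≈ 0.367 mm.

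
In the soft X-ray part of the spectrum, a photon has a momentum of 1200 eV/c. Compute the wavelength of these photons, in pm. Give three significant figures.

1030 pm

Take h = 6.62607015e-34 J·s, c = 2.99792458e8 m/s, 1 eV = 1.602176634e-19 J.
First convert: p = 1200 eV/c = 6.4131e-25 kg·m/s.
The photon relation is λ = h/p, giving λ = 1.033e-9 m.
Converting to pm: λ = 1033 pm ≈ 1030 pm.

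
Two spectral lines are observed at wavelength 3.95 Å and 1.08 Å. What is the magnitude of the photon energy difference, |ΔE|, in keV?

8.34 keV

Using E = hc/λ: E₁ = 5.029 × 10^-16 J, E₂ = 1.839 × 10^-15 J.
|ΔE| = |5.029 × 10^-16 − 1.839 × 10^-15| = 1.34 × 10^-15 J = 8.34 keV.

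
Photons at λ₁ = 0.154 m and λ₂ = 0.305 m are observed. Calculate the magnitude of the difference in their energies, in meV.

Using E = hc/λ: E₁ = 1.290e-24 J, E₂ = 6.513e-25 J.
|ΔE| = |1.290e-24 − 6.513e-25| = 6.39e-25 J = 3.99e-3 meV.

3.99e-3 meV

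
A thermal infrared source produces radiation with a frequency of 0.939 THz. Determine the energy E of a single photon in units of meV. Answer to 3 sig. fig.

3.88 meV

Convert to SI: f = 0.939 THz = 9.39e11 Hz.
Since E = hf for a photon, E = 6.222e-22 J.
Converting to meV: E = 3.883 meV ≈ 3.88 meV.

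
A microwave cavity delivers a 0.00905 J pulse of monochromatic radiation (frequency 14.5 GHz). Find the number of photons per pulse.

9.42 × 10^20 photons

Per-photon energy: E = 9.608 × 10^-24 J (from frequency = 14.5 GHz).
N = E_total / E_photon = 0.00905 J / 9.608 × 10^-24 J = 9.42 × 10^20.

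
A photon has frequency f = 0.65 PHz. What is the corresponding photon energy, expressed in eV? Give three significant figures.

2.69 eV

In SI units: f = 0.65 PHz = 6.5·10^14 Hz.
Apply E = hf: E = 4.307·10^-19 J.
Converting to eV: E = 2.688 eV ≈ 2.69 eV.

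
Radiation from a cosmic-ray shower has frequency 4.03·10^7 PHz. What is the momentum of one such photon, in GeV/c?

Take h = 6.62607015·10^-34 J·s, c = 2.99792458·10^8 m/s, 1 eV = 1.602176634·10^-19 J.
In SI units: f = 4.03·10^7 PHz = 4.03·10^22 Hz.
Since p = hf/c for a photon, p = 8.907·10^-20 kg·m/s.
Converting to GeV/c: p = 0.1667 GeV/c ≈ 0.167 GeV/c.

0.167 GeV/c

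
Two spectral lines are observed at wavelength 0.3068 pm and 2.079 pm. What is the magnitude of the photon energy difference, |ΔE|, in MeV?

3.44 MeV

Using E = hc/λ: E₁ = 6.4747·10^-13 J, E₂ = 9.5548·10^-14 J.
|ΔE| = |6.4747·10^-13 − 9.5548·10^-14| = 5.52·10^-13 J = 3.44 MeV.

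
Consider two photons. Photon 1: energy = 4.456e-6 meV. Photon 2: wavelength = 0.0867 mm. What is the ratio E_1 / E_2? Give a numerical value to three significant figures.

3.12e-7

E_1 = 7.139e-28 J (from energy = 4.456e-6 meV, via E given directly).
E_2 = 2.291e-21 J (from wavelength = 0.0867 mm, via E = hc/λ).
Ratio = 7.139e-28 / 2.291e-21 = 3.12e-7.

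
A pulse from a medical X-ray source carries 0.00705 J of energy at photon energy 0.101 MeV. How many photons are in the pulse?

4.36·10^11 photons

Per-photon energy: E = 1.618·10^-14 J (from energy = 0.101 MeV).
N = E_total / E_photon = 0.00705 J / 1.618·10^-14 J = 4.36·10^11.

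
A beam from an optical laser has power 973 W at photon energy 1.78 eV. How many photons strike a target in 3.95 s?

1.35·10^22 photons

Total energy: E_total = P·t = 973 × 3.95 = 3843 J.
Per-photon energy: E = 2.852·10^-19 J.
N = E_total / E_photon = 1.35·10^22.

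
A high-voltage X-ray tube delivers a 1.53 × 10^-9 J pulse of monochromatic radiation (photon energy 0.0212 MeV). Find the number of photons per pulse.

4.50 × 10^5 photons

Per-photon energy: E = 3.397 × 10^-15 J (from energy = 0.0212 MeV).
N = E_total / E_photon = 1.53 × 10^-9 J / 3.397 × 10^-15 J = 4.50 × 10^5.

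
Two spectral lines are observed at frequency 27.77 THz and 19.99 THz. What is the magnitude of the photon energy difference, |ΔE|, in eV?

0.0322 eV

Using E = hf: E₁ = 1.8401·10^-20 J, E₂ = 1.3246·10^-20 J.
|ΔE| = |1.8401·10^-20 − 1.3246·10^-20| = 5.16·10^-21 J = 0.0322 eV.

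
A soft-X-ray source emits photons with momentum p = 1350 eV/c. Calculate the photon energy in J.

(c = 2.99792458e8 m/s, 1 eV = 1.602176634e-19 J.)
In SI units: p = 1350 eV/c = 7.2148e-25 kg·m/s.
For a photon E = pc, so E = 2.163e-16 J.
So E ≈ 2.16e-16 J.

2.16e-16 J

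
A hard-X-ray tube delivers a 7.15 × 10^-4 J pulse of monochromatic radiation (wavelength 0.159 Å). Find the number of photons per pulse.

5.72 × 10^10 photons

Per-photon energy: E = 1.249 × 10^-14 J (from wavelength = 0.159 Å).
N = E_total / E_photon = 7.15 × 10^-4 J / 1.249 × 10^-14 J = 5.72 × 10^10.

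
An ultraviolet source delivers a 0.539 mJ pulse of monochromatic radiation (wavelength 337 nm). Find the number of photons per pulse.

Per-photon energy: E = 5.894e-19 J (from wavelength = 337 nm).
N = E_total / E_photon = 5.39e-4 J / 5.894e-19 J = 9.14e14.

9.14e14 photons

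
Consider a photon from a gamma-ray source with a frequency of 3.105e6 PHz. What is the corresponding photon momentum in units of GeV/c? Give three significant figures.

0.0128 GeV/c

Use h = 6.62607015e-34 J·s, c = 2.99792458e8 m/s, 1 eV = 1.602176634e-19 J.
In SI units: f = 3.105e6 PHz = 3.105e21 Hz.
For a photon p = hf/c, so p = 6.863e-21 kg·m/s.
Converting to GeV/c: p = 0.01284 GeV/c ≈ 0.0128 GeV/c.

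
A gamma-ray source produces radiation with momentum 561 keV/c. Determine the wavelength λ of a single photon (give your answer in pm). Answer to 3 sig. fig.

2.21 pm

First convert: p = 561 keV/c = 2.9981e-22 kg·m/s.
For a photon λ = h/p, so λ = 2.210e-12 m.
Converting to pm: λ = 2.210 pm ≈ 2.21 pm.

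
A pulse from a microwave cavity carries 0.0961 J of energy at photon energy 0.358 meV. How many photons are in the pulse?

Per-photon energy: E = 5.736·10^-23 J (from energy = 0.358 meV).
N = E_total / E_photon = 0.0961 J / 5.736·10^-23 J = 1.68·10^21.

1.68·10^21 photons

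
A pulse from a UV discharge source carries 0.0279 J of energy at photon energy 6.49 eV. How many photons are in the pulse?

2.68e16 photons

Per-photon energy: E = 1.040e-18 J (from energy = 6.49 eV).
N = E_total / E_photon = 0.0279 J / 1.040e-18 J = 2.68e16.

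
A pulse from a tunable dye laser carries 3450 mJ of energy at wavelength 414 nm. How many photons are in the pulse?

7.19e18 photons

Per-photon energy: E = 4.798e-19 J (from wavelength = 414 nm).
N = E_total / E_photon = 3.45 J / 4.798e-19 J = 7.19e18.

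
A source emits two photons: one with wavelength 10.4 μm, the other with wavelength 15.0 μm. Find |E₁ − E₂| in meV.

36.6 meV

Using E = hc/λ: E₁ = 1.910e-20 J, E₂ = 1.324e-20 J.
|ΔE| = |1.910e-20 − 1.324e-20| = 5.86e-21 J = 36.6 meV.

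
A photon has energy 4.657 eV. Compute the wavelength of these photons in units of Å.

2660 Å

In SI units: E = 4.657 eV = 7.4613 × 10^-19 J.
The photon relation is λ = hc/E, giving λ = 2.662 × 10^-7 m.
Converting to Å: λ = 2662 Å ≈ 2660 Å.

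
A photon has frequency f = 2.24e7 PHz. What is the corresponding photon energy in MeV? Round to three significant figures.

92.6 MeV

(h = 6.62607015e-34 J·s, 1 eV = 1.602176634e-19 J.)
First convert: f = 2.24e7 PHz = 2.24e22 Hz.
Since E = hf for a photon, E = 1.484e-11 J.
Converting to MeV: E = 92.64 MeV ≈ 92.6 MeV.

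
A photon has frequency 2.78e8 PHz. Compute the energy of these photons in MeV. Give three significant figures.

1150 MeV

Take h = 6.62607015e-34 J·s, 1 eV = 1.602176634e-19 J.
First convert: f = 2.78e8 PHz = 2.78e23 Hz.
Apply E = hf: E = 1.842e-10 J.
Converting to MeV: E = 1150 MeV ≈ 1150 MeV.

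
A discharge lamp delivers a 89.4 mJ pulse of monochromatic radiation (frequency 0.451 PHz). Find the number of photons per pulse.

2.99e17 photons

Per-photon energy: E = 2.988e-19 J (from frequency = 0.451 PHz).
N = E_total / E_photon = 0.0894 J / 2.988e-19 J = 2.99e17.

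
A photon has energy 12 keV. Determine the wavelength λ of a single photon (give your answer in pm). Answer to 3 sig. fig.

103 pm

Use h = 6.62607015e-34 J·s, c = 2.99792458e8 m/s, 1 eV = 1.602176634e-19 J.
First convert: E = 12 keV = 1.9226e-15 J.
Apply λ = hc/E: λ = 1.033e-10 m.
Converting to pm: λ = 103.3 pm ≈ 103 pm.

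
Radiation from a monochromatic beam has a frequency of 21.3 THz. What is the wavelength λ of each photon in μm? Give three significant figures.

14.1 μm

Use c = 2.99792458e8 m/s.
In SI units: f = 21.3 THz = 2.13e13 Hz.
For a photon λ = c/f, so λ = 1.407e-5 m.
Converting to μm: λ = 14.07 μm ≈ 14.1 μm.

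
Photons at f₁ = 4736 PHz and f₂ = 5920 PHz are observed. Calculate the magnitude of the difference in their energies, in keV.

4.90 keV

Using E = hf: E₁ = 3.1381e-15 J, E₂ = 3.9226e-15 J.
|ΔE| = |3.1381e-15 − 3.9226e-15| = 7.85e-16 J = 4.90 keV.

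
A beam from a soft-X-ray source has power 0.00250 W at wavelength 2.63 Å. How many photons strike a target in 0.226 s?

7.48e11 photons

Total energy: E_total = P·t = 0.00250 × 0.226 = 5.650e-4 J.
Per-photon energy: E = 7.553e-16 J.
N = E_total / E_photon = 7.48e11.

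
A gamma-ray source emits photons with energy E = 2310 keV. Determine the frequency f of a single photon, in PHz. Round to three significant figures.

Use h = 6.62607015 × 10^-34 J·s, 1 eV = 1.602176634 × 10^-19 J.
First convert: E = 2310 keV = 3.7010 × 10^-13 J.
For a photon f = E/h, so f = 5.586 × 10^20 Hz.
Converting to PHz: f = 558600 PHz ≈ 5.59 × 10^5 PHz.

5.59 × 10^5 PHz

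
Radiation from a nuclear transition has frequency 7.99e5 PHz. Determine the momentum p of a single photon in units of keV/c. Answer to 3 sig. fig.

First convert: f = 7.99e5 PHz = 7.99e20 Hz.
The photon relation is p = hf/c, giving p = 1.766e-21 kg·m/s.
Converting to keV/c: p = 3304 keV/c ≈ 3300 keV/c.

3300 keV/c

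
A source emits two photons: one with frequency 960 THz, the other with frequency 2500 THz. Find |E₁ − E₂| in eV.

Using E = hf: E₁ = 6.361e-19 J, E₂ = 1.657e-18 J.
|ΔE| = |6.361e-19 − 1.657e-18| = 1.02e-18 J = 6.37 eV.

6.37 eV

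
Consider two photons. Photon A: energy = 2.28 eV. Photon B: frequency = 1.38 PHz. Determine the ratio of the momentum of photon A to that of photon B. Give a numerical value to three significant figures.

p_A = 1.218 × 10^-27 kg·m/s (from energy = 2.28 eV, via p = E/c).
p_B = 3.050 × 10^-27 kg·m/s (from frequency = 1.38 PHz, via p = hf/c).
Ratio = 1.218 × 10^-27 / 3.050 × 10^-27 = 0.399.

0.399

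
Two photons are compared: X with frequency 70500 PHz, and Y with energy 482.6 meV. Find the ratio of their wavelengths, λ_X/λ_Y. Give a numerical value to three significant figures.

λ_X = 4.252e-12 m (from frequency = 70500 PHz, via λ = c/f).
λ_Y = 2.569e-6 m (from energy = 482.6 meV, via λ = hc/E).
Ratio = 4.252e-12 / 2.569e-6 = 1.66e-6.

1.66e-6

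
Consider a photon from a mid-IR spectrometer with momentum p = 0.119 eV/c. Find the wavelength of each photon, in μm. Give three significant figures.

10.4 μm

(h = 6.62607015e-34 J·s, c = 2.99792458e8 m/s, 1 eV = 1.602176634e-19 J.)
Convert to SI: p = 0.119 eV/c = 6.3597e-29 kg·m/s.
The photon relation is λ = h/p, giving λ = 1.042e-5 m.
Converting to μm: λ = 10.42 μm ≈ 10.4 μm.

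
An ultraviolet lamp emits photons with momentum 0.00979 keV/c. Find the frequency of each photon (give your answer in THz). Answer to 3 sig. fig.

2370 THz

In SI units: p = 0.00979 keV/c = 5.2321 × 10^-27 kg·m/s.
Since f = pc/h for a photon, f = 2.367 × 10^15 Hz.
Converting to THz: f = 2367 THz ≈ 2370 THz.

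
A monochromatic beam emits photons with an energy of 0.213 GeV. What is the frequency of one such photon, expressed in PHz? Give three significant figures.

Convert to SI: E = 0.213 GeV = 3.4126 × 10^-11 J.
For a photon f = E/h, so f = 5.150 × 10^22 Hz.
Converting to PHz: f = 5.150 × 10^7 PHz ≈ 5.15 × 10^7 PHz.

5.15 × 10^7 PHz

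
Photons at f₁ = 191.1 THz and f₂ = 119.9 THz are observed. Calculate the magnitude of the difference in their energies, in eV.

Using E = hf: E₁ = 1.2662 × 10^-19 J, E₂ = 7.9447 × 10^-20 J.
|ΔE| = |1.2662 × 10^-19 − 7.9447 × 10^-20| = 4.72 × 10^-20 J = 0.294 eV.

0.294 eV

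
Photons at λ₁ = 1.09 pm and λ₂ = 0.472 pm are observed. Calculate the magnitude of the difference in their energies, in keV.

Using E = hc/λ: E₁ = 1.822 × 10^-13 J, E₂ = 4.209 × 10^-13 J.
|ΔE| = |1.822 × 10^-13 − 4.209 × 10^-13| = 2.39 × 10^-13 J = 1490 keV.

1490 keV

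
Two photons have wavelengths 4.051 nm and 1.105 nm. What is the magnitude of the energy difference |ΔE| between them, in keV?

0.816 keV

Using E = hc/λ: E₁ = 4.9036 × 10^-17 J, E₂ = 1.7977 × 10^-16 J.
|ΔE| = |4.9036 × 10^-17 − 1.7977 × 10^-16| = 1.31 × 10^-16 J = 0.816 keV.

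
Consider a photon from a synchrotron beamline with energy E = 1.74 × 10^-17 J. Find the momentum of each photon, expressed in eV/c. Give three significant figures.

109 eV/c

For a photon p = E/c, so p = 5.804 × 10^-26 kg·m/s.
Converting to eV/c: p = 108.6 eV/c ≈ 109 eV/c.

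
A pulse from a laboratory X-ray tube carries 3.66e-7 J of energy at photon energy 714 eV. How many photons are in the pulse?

3.20e9 photons

Per-photon energy: E = 1.144e-16 J (from energy = 714 eV).
N = E_total / E_photon = 3.66e-7 J / 1.144e-16 J = 3.20e9.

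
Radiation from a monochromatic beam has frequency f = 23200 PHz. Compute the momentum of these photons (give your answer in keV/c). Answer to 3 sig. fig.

95.9 keV/c

Convert to SI: f = 23200 PHz = 2.32 × 10^19 Hz.
For a photon p = hf/c, so p = 5.128 × 10^-23 kg·m/s.
Converting to keV/c: p = 95.95 keV/c ≈ 95.9 keV/c.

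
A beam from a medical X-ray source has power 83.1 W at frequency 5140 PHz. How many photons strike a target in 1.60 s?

3.90 × 10^16 photons

Total energy: E_total = P·t = 83.1 × 1.60 = 133.0 J.
Per-photon energy: E = 3.406 × 10^-15 J.
N = E_total / E_photon = 3.90 × 10^16.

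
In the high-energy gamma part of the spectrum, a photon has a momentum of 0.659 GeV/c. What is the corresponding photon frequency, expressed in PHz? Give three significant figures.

1.59 × 10^8 PHz

First convert: p = 0.659 GeV/c = 3.5219 × 10^-19 kg·m/s.
Apply f = pc/h: f = 1.593 × 10^23 Hz.
Converting to PHz: f = 1.593 × 10^8 PHz ≈ 1.59 × 10^8 PHz.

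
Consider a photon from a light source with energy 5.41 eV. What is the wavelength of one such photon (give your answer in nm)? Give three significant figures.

(h = 6.62607015 × 10^-34 J·s, c = 2.99792458 × 10^8 m/s, 1 eV = 1.602176634 × 10^-19 J.)
In SI units: E = 5.41 eV = 8.6678 × 10^-19 J.
Since λ = hc/E for a photon, λ = 2.292 × 10^-7 m.
Converting to nm: λ = 229.2 nm ≈ 229 nm.

229 nm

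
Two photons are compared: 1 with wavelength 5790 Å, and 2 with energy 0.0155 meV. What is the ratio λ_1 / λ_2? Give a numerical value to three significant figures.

7.24 × 10^-6

λ_1 = 5.790 × 10^-7 m (from wavelength = 5790 Å, via λ given directly).
λ_2 = 0.07999 m (from energy = 0.0155 meV, via λ = hc/E).
Ratio = 5.790 × 10^-7 / 0.07999 = 7.24 × 10^-6.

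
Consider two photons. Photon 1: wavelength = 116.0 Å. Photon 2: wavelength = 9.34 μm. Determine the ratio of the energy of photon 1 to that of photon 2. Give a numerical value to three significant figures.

E_1 = 1.712 × 10^-17 J (from wavelength = 116.0 Å, via E = hc/λ).
E_2 = 2.127 × 10^-20 J (from wavelength = 9.34 μm, via E = hc/λ).
Ratio = 1.712 × 10^-17 / 2.127 × 10^-20 = 805.

805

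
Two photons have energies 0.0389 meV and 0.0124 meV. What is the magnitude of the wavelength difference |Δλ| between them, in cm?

Using λ = hc/E: λ₁ = 0.03187 m, λ₂ = 0.09999 m.
|Δλ| = |0.03187 − 0.09999| = 0.0681 m = 6.81 cm.

6.81 cm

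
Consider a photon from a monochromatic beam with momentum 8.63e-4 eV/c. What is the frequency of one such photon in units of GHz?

In SI units: p = 8.63e-4 eV/c = 4.6121e-31 kg·m/s.
Since f = pc/h for a photon, f = 2.087e11 Hz.
Converting to GHz: f = 208.7 GHz ≈ 209 GHz.

209 GHz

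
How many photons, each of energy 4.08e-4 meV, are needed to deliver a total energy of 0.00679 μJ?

1.04e17 photons

Per-photon energy: E = 6.537e-26 J (from energy = 4.08e-4 meV).
N = E_total / E_photon = 6.79e-9 J / 6.537e-26 J = 1.04e17.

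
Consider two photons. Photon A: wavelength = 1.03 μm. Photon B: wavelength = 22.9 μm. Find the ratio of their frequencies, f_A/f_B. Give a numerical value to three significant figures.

f_A = 2.911e14 Hz (from wavelength = 1.03 μm, via f = c/λ).
f_B = 1.309e13 Hz (from wavelength = 22.9 μm, via f = c/λ).
Ratio = 2.911e14 / 1.309e13 = 22.2.

22.2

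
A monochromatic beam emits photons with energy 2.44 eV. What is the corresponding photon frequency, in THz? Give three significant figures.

In SI units: E = 2.44 eV = 3.9093e-19 J.
Since f = E/h for a photon, f = 5.900e14 Hz.
Converting to THz: f = 590.0 THz ≈ 590 THz.

590 THz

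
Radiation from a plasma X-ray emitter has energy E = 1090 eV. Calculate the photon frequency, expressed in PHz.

264 PHz

In SI units: E = 1090 eV = 1.7464e-16 J.
Since f = E/h for a photon, f = 2.636e17 Hz.
Converting to PHz: f = 263.6 PHz ≈ 264 PHz.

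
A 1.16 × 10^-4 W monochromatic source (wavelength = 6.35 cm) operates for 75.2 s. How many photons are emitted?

2.79 × 10^21 photons

Total energy: E_total = P·t = 1.16 × 10^-4 × 75.2 = 0.008723 J.
Per-photon energy: E = 3.128 × 10^-24 J.
N = E_total / E_photon = 2.79 × 10^21.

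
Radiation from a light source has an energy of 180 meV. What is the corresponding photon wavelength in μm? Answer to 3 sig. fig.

6.89 μm

In SI units: E = 180 meV = 2.8839e-20 J.
For a photon λ = hc/E, so λ = 6.888e-6 m.
Converting to μm: λ = 6.888 μm ≈ 6.89 μm.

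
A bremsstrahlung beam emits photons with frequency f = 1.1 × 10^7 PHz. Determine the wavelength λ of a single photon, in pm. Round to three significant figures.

Take c = 2.99792458 × 10^8 m/s.
Convert to SI: f = 1.1 × 10^7 PHz = 1.1 × 10^22 Hz.
For a photon λ = c/f, so λ = 2.725 × 10^-14 m.
Converting to pm: λ = 0.02725 pm ≈ 0.0273 pm.

0.0273 pm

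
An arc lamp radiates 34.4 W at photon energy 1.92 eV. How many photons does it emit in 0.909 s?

Total energy: E_total = P·t = 34.4 × 0.909 = 31.27 J.
Per-photon energy: E = 3.076·10^-19 J.
N = E_total / E_photon = 1.02·10^20.

1.02·10^20 photons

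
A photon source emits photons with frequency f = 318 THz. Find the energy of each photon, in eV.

In SI units: f = 318 THz = 3.18e14 Hz.
For a photon E = hf, so E = 2.107e-19 J.
Converting to eV: E = 1.315 eV ≈ 1.32 eV.

1.32 eV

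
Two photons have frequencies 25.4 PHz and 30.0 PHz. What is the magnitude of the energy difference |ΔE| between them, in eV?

19.0 eV

Using E = hf: E₁ = 1.683e-17 J, E₂ = 1.988e-17 J.
|ΔE| = |1.683e-17 − 1.988e-17| = 3.05e-18 J = 19.0 eV.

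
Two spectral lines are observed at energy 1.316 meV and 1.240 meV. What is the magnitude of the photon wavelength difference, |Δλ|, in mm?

Using λ = hc/E: λ₁ = 9.4213e-4 m, λ₂ = 9.9987e-4 m.
|Δλ| = |9.4213e-4 − 9.9987e-4| = 5.77e-5 m = 0.0577 mm.

0.0577 mm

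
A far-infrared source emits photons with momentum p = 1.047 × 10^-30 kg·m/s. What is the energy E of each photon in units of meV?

Use c = 2.99792458 × 10^8 m/s, 1 eV = 1.602176634 × 10^-19 J.
Apply E = pc: E = 3.139 × 10^-22 J.
Converting to meV: E = 1.959 meV ≈ 1.96 meV.

1.96 meV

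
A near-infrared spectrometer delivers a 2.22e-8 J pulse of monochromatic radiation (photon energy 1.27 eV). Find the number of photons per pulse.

1.09e11 photons

Per-photon energy: E = 2.035e-19 J (from energy = 1.27 eV).
N = E_total / E_photon = 2.22e-8 J / 2.035e-19 J = 1.09e11.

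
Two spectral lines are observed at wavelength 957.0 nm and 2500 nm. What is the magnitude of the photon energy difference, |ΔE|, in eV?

0.800 eV

Using E = hc/λ: E₁ = 2.0757 × 10^-19 J, E₂ = 7.9458 × 10^-20 J.
|ΔE| = |2.0757 × 10^-19 − 7.9458 × 10^-20| = 1.28 × 10^-19 J = 0.800 eV.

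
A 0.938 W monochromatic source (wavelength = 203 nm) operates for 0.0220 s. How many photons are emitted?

Total energy: E_total = P·t = 0.938 × 0.0220 = 0.02064 J.
Per-photon energy: E = 9.785e-19 J.
N = E_total / E_photon = 2.11e16.

2.11e16 photons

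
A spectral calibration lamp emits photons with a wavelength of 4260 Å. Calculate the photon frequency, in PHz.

0.704 PHz

(c = 2.99792458e8 m/s.)
Convert to SI: λ = 4260 Å = 4.26e-7 m.
The photon relation is f = c/λ, giving f = 7.037e14 Hz.
Converting to PHz: f = 0.7037 PHz ≈ 0.704 PHz.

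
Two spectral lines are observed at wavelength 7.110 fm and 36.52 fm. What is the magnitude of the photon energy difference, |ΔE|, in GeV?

0.140 GeV

Using E = hc/λ: E₁ = 2.7939e-11 J, E₂ = 5.4393e-12 J.
|ΔE| = |2.7939e-11 − 5.4393e-12| = 2.25e-11 J = 0.140 GeV.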